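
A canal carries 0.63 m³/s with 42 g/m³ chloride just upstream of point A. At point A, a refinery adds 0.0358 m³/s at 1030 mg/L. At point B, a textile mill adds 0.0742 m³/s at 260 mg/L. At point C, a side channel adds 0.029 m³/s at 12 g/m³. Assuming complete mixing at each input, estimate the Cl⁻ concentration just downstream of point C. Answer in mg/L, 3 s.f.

108 mg/L

After input A: C = (0.63·42 + 0.0358·1030) / 0.6658 = 95.12 mg/L.
After input B: C = (0.6658·95.12 + 0.0742·260) / 0.74 = 111.7 mg/L.
After input C: C = (0.74·111.7 + 0.029·12) / 0.769 = 107.9 mg/L.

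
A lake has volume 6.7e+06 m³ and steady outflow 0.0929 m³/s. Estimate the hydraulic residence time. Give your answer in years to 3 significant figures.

2.29 yr

Q = 0.0929 m³/s × 3.156e+07 s/yr = 2.932e+06 m³/yr.
Hydraulic residence time τ = V/Q = 6.7e+06/2.932e+06 = 2.285 yr.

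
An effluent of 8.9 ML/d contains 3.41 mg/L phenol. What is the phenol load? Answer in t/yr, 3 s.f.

11.1 t/yr

8.9 ML/d = 0.103 m³/s.
Mass flux = Q·C = 0.103 m³/s × 3.41 g/m³ = 0.3513 g/s.
= 0.3513 g/s × 31.56 = 11.08 t/yr.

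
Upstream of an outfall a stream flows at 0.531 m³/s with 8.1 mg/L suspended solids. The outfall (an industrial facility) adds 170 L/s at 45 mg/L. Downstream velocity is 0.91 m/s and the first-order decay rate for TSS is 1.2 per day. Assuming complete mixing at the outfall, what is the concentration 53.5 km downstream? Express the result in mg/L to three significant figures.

7.53 mg/L

170 L/s = 0.17 m³/s.
After complete mixing, C₀ = (0.17·45 + 0.531·8.1) / 0.701 = 17.05 mg/L.
Travel time t = 5.35e+04 m / 0.91 m/s = 5.879e+04 s = 0.6805 d.
C = 17.05·exp(−1.2·0.6805) = 17.05·0.442 = 7.535 mg/L.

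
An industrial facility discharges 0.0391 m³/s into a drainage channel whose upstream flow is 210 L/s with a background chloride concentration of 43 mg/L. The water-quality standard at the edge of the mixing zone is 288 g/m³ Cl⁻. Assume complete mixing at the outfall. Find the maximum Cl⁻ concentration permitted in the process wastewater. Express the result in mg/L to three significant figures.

1600 mg/L

210 L/s = 0.21 m³/s.
Mass balance: 288·0.2491 = 0.0391·Cₑ + 0.21·43.
Cₑ = (71.74 − 9.03) / 0.0391 = 1604 mg/L.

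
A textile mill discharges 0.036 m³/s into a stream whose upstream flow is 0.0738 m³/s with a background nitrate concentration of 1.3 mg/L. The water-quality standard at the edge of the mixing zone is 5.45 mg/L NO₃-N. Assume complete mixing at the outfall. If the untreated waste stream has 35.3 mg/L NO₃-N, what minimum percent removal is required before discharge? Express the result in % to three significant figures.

60.5 %

Mass balance: 5.45·0.1098 = 0.036·Cₑ + 0.0738·1.3.
Cₑ = (0.5984 − 0.09594) / 0.036 = 13.96 mg/L.
Required removal = 1 − 13.96/35.3 = 60.46 %.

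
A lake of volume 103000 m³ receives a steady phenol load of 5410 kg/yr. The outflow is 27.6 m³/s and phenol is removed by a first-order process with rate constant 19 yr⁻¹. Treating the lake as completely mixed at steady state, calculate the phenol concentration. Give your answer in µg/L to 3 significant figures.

Outflow Q = 27.6 m³/s × 3.156e+07 s/yr = 8.71e+08 m³/yr.
Steady-state CSTR mass balance: W = Q·C + k·V·C, so C = W/(Q + kV).
Q + kV = 8.71e+08 + 19·103000 = 8.729e+08 m³/yr.
C = 5410/8.729e+08 = 6.197e-06 kg/m³ = 0.006197 mg/L = 6.197 µg/L.

6.20 µg/L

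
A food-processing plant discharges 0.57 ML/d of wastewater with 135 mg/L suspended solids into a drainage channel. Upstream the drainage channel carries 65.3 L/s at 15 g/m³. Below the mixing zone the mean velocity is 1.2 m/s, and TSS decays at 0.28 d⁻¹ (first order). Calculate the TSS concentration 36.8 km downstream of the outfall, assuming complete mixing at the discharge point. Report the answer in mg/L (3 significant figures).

23.6 mg/L

0.57 ML/d = 0.006597 m³/s.
65.3 L/s = 0.0653 m³/s.
After complete mixing, C₀ = (0.006597·135 + 0.0653·15) / 0.0719 = 26.01 mg/L.
Travel time t = 3.68e+04 m / 1.2 m/s = 3.067e+04 s = 0.3549 d.
C = 26.01·exp(−0.28·0.3549) = 26.01·0.9054 = 23.55 mg/L.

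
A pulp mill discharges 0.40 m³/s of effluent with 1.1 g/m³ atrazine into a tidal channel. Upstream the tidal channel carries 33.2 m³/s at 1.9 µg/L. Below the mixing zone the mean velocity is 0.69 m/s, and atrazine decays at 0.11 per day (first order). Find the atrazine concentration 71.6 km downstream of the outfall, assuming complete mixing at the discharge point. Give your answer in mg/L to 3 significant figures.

0.0131 mg/L

1.9 µg/L = 0.0019 mg/L.
After complete mixing, C₀ = (0.4·1.1 + 33.2·0.0019) / 33.6 = 0.01497 mg/L.
Travel time t = 7.16e+04 m / 0.69 m/s = 1.038e+05 s = 1.201 d.
C = 0.01497·exp(−0.11·1.201) = 0.01497·0.8762 = 0.01312 mg/L.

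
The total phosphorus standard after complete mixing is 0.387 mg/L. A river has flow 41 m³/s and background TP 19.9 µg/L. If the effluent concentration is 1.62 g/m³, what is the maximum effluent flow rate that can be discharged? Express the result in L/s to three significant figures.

12200 L/s

19.9 µg/L = 0.0199 mg/L.
Mass balance at complete mixing: C_std·(Q_w + Q_r) = Q_w·C_e + Q_r·C_b.
Rearranging, Q_w = Q_r·(C_std − C_b)/(C_e − C_std) = 41·(0.387 − 0.0199) / (1.62 − 0.387) = 12.21 m³/s.
= 1.221e+04 L/s.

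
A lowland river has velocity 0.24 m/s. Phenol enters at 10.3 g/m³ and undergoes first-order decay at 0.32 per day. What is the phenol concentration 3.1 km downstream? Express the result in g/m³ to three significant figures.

9.82 g/m³

Travel time t = 3.1 km / 0.24 m/s = 3100/0.24 = 1.292e+04 s = 0.1495 d.
First-order decay: C = 10.3·exp(−0.32·0.1495) = 10.3·0.9533 = 9.819 g/m³.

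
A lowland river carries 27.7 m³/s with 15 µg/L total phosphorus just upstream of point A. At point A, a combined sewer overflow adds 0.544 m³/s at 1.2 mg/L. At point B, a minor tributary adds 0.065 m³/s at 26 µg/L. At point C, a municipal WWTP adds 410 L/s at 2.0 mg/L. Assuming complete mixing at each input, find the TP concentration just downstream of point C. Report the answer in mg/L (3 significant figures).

15 µg/L = 0.015 mg/L.
After input A: C = (27.7·0.015 + 0.544·1.2) / 28.24 = 0.03782 mg/L.
26 µg/L = 0.026 mg/L.
After input B: C = (28.24·0.03782 + 0.065·0.026) / 28.31 = 0.0378 mg/L.
410 L/s = 0.41 m³/s.
After input C: C = (28.31·0.0378 + 0.41·2) / 28.72 = 0.06581 mg/L.

0.0658 mg/L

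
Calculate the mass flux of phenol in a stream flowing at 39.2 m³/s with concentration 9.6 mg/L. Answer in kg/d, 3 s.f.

32500 kg/d

Mass flux = Q·C = 39.2 m³/s × 9.6 g/m³ = 376.3 g/s.
= 376.3 g/s × 86.4 = 3.251e+04 kg/d.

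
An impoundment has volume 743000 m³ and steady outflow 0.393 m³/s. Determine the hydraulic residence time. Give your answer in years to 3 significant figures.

Q = 0.393 m³/s × 3.156e+07 s/yr = 1.24e+07 m³/yr.
Hydraulic residence time τ = V/Q = 743000/1.24e+07 = 0.05991 yr.

0.0599 yr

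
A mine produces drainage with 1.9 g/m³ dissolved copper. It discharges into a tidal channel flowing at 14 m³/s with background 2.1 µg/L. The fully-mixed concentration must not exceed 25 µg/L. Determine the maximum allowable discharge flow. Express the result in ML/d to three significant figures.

14.8 ML/d

2.1 µg/L = 0.0021 mg/L.
25 µg/L = 0.025 mg/L.
Mass balance at complete mixing: C_std·(Q_w + Q_r) = Q_w·C_e + Q_r·C_b.
Rearranging, Q_w = Q_r·(C_std − C_b)/(C_e − C_std) = 14·(0.025 − 0.0021) / (1.9 − 0.025) = 0.171 m³/s.
= 14.77 ML/d.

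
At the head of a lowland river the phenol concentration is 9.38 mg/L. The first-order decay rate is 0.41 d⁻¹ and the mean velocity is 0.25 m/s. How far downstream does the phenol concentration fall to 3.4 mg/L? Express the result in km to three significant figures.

53.5 km

From C = C₀·e^(−kt), t = ln(C₀/C)/k = ln(9.38/3.4)/0.41 = 1.015/0.41 = 2.475 d.
Distance = v·t = 0.25 m/s × 2.139e+05 s = 5.346e+04 m = 53.46 km.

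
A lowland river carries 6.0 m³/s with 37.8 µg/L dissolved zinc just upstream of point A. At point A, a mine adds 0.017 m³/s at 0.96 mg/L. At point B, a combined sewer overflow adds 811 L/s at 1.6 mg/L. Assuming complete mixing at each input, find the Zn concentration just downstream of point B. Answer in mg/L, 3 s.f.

0.226 mg/L

37.8 µg/L = 0.0378 mg/L.
After input A: C = (6·0.0378 + 0.017·0.96) / 6.017 = 0.04041 mg/L.
811 L/s = 0.811 m³/s.
After input B: C = (6.017·0.04041 + 0.811·1.6) / 6.828 = 0.2256 mg/L.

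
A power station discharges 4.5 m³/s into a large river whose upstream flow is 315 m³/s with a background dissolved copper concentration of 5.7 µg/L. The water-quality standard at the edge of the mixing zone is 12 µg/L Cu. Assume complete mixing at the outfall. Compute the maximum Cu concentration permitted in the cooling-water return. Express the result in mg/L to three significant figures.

0.453 mg/L

5.7 µg/L = 0.0057 mg/L.
12 µg/L = 0.012 mg/L.
Mass balance: 0.012·319.5 = 4.5·Cₑ + 315·0.0057.
Cₑ = (3.834 − 1.796) / 4.5 = 0.453 mg/L.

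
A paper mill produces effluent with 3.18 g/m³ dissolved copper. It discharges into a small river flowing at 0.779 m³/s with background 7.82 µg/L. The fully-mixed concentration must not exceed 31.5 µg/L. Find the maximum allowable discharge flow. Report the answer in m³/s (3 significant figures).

7.82 µg/L = 0.00782 mg/L.
31.5 µg/L = 0.0315 mg/L.
Mass balance at complete mixing: C_std·(Q_w + Q_r) = Q_w·C_e + Q_r·C_b.
Rearranging, Q_w = Q_r·(C_std − C_b)/(C_e − C_std) = 0.779·(0.0315 − 0.00782) / (3.18 − 0.0315) = 0.005859 m³/s.

0.00586 m³/s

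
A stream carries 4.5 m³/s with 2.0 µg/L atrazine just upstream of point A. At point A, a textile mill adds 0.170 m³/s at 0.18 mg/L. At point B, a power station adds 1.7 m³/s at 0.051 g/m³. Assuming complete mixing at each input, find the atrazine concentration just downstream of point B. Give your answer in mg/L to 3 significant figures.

2.0 µg/L = 0.002 mg/L.
After input A: C = (4.5·0.002 + 0.17·0.18) / 4.67 = 0.00848 mg/L.
After input B: C = (4.67·0.00848 + 1.7·0.051) / 6.37 = 0.01983 mg/L.

0.0198 mg/L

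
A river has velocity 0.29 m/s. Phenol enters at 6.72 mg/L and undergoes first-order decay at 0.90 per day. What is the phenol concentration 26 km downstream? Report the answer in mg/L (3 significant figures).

2.64 mg/L

Travel time t = 26 km / 0.29 m/s = 2.6e+04/0.29 = 8.966e+04 s = 1.038 d.
First-order decay: C = 6.72·exp(−0.90·1.038) = 6.72·0.393 = 2.641 mg/L.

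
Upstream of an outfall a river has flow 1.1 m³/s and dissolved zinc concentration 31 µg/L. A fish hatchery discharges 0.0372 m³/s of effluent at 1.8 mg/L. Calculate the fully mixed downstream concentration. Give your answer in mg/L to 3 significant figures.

31 µg/L = 0.031 mg/L.
Conservation of mass across the mixing zone: C = (0.0372·1.8 + 1.1·0.031) / (0.0372 + 1.1) = 0.1011/1.137 = 0.08887 mg/L.

0.0889 mg/L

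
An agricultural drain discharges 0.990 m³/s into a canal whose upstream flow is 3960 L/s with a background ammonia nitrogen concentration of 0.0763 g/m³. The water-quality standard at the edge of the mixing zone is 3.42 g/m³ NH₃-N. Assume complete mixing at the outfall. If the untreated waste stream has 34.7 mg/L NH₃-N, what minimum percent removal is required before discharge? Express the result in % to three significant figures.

3960 L/s = 3.96 m³/s.
Mass balance: 3.42·4.95 = 0.99·Cₑ + 3.96·0.0763.
Cₑ = (16.93 − 0.3021) / 0.99 = 16.79 mg/L.
Required removal = 1 − 16.79/34.7 = 51.6 %.

51.6 %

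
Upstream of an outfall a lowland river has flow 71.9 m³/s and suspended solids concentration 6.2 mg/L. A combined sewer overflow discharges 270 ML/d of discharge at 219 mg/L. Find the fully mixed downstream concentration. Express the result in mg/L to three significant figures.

15.1 mg/L

270 ML/d = 3.125 m³/s.
By mass balance at complete mixing, C = (3.125·219 + 71.9·6.2) / (3.125 + 71.9) = 1130/75.03 = 15.06 mg/L.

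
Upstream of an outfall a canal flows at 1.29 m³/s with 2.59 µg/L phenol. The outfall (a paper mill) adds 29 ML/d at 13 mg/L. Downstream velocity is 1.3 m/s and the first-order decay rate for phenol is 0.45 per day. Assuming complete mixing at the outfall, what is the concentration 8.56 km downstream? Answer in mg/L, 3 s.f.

2.60 mg/L

29 ML/d = 0.3356 m³/s.
2.59 µg/L = 0.00259 mg/L.
After complete mixing, C₀ = (0.3356·13 + 1.29·0.00259) / 1.626 = 2.686 mg/L.
Travel time t = 8560 m / 1.3 m/s = 6585 s = 0.07621 d.
C = 2.686·exp(−0.45·0.07621) = 2.686·0.9663 = 2.596 mg/L.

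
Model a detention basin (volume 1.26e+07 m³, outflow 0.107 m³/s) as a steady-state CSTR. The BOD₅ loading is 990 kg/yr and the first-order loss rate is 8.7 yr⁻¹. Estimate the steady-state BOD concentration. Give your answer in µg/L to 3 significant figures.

Outflow Q = 0.107 m³/s × 3.156e+07 s/yr = 3.377e+06 m³/yr.
Steady-state CSTR mass balance: W = Q·C + k·V·C, so C = W/(Q + kV).
Q + kV = 3.377e+06 + 8.7·1.26e+07 = 1.13e+08 m³/yr.
C = 990/1.13e+08 = 8.761e-06 kg/m³ = 0.008761 mg/L = 8.761 µg/L.

8.76 µg/L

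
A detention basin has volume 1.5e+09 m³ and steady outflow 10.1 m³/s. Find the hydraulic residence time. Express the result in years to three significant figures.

4.71 yr

Q = 10.1 m³/s × 3.156e+07 s/yr = 3.187e+08 m³/yr.
Hydraulic residence time τ = V/Q = 1.5e+09/3.187e+08 = 4.706 yr.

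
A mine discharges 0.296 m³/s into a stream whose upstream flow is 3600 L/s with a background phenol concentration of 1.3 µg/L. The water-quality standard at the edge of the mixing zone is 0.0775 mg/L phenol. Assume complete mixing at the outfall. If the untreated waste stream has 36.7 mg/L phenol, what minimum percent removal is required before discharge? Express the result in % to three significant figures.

3600 L/s = 3.6 m³/s.
1.3 µg/L = 0.0013 mg/L.
Mass balance: 0.0775·3.896 = 0.296·Cₑ + 3.6·0.0013.
Cₑ = (0.3019 − 0.00468) / 0.296 = 1.004 mg/L.
Required removal = 1 − 1.004/36.7 = 97.26 %.

97.3 %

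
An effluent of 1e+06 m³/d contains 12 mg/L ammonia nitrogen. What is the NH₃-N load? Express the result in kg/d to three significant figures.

1e+06 m³/d = 11.57 m³/s.
Mass flux = Q·C = 11.57 m³/s × 12 g/m³ = 138.9 g/s.
= 138.9 g/s × 86.4 = 1.2e+04 kg/d.

12000 kg/d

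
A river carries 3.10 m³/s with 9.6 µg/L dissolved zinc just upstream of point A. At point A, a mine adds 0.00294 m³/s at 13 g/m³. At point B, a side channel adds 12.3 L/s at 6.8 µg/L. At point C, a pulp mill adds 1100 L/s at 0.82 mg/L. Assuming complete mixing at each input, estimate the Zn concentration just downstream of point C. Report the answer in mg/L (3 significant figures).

0.230 mg/L

9.6 µg/L = 0.0096 mg/L.
After input A: C = (3.1·0.0096 + 0.00294·13) / 3.103 = 0.02191 mg/L.
12.3 L/s = 0.0123 m³/s.
6.8 µg/L = 0.0068 mg/L.
After input B: C = (3.103·0.02191 + 0.0123·0.0068) / 3.115 = 0.02185 mg/L.
1100 L/s = 1.1 m³/s.
After input C: C = (3.115·0.02185 + 1.1·0.82) / 4.215 = 0.2301 mg/L.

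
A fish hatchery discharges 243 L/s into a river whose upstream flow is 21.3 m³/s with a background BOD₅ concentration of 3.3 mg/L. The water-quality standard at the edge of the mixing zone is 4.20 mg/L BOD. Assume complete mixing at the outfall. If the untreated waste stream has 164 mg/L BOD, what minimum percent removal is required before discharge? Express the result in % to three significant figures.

243 L/s = 0.243 m³/s.
Mass balance: 4.2·21.54 = 0.243·Cₑ + 21.3·3.3.
Cₑ = (90.48 − 70.29) / 0.243 = 83.09 mg/L.
Required removal = 1 − 83.09/164 = 49.34 %.

49.3 %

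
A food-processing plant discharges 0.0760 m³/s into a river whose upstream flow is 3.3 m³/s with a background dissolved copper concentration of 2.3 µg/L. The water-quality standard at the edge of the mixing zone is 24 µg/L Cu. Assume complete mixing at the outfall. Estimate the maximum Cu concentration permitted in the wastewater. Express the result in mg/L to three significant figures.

2.3 µg/L = 0.0023 mg/L.
24 µg/L = 0.024 mg/L.
Mass balance: 0.024·3.376 = 0.076·Cₑ + 3.3·0.0023.
Cₑ = (0.08102 − 0.00759) / 0.076 = 0.9662 mg/L.

0.966 mg/L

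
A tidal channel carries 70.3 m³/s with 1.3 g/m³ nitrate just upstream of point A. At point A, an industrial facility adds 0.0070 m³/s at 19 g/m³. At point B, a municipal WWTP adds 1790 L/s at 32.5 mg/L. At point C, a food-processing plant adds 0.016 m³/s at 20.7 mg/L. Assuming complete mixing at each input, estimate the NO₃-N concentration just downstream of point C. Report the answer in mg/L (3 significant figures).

2.08 mg/L

After input A: C = (70.3·1.3 + 0.007·19) / 70.31 = 1.302 mg/L.
1790 L/s = 1.79 m³/s.
After input B: C = (70.31·1.302 + 1.79·32.5) / 72.1 = 2.076 mg/L.
After input C: C = (72.1·2.076 + 0.016·20.7) / 72.11 = 2.08 mg/L.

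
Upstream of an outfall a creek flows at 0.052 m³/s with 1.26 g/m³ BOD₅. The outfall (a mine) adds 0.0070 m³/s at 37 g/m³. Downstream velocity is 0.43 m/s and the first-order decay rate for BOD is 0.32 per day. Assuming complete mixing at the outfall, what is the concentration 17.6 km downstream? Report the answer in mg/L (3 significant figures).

After complete mixing, C₀ = (0.007·37 + 0.052·1.26) / 0.059 = 5.5 mg/L.
Travel time t = 1.76e+04 m / 0.43 m/s = 4.093e+04 s = 0.4737 d.
C = 5.5·exp(−0.32·0.4737) = 5.5·0.8593 = 4.727 mg/L.

4.73 mg/L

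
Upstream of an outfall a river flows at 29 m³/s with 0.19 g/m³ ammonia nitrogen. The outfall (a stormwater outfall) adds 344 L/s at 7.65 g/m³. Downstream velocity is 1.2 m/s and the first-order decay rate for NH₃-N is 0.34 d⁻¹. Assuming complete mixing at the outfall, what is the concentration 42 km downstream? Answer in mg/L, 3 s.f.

344 L/s = 0.344 m³/s.
After complete mixing, C₀ = (0.344·7.65 + 29·0.19) / 29.34 = 0.2775 mg/L.
Travel time t = 4.2e+04 m / 1.2 m/s = 3.5e+04 s = 0.4051 d.
C = 0.2775·exp(−0.34·0.4051) = 0.2775·0.8713 = 0.2418 mg/L.

0.242 mg/L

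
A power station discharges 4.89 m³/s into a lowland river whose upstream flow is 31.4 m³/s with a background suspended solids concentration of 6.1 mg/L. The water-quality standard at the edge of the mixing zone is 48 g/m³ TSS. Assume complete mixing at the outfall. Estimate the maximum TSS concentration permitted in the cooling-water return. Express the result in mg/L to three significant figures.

317 mg/L

Mass balance: 48·36.29 = 4.89·Cₑ + 31.4·6.1.
Cₑ = (1742 − 191.5) / 4.89 = 317.1 mg/L.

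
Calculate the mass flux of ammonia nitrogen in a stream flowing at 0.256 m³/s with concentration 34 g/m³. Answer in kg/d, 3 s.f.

Mass flux = Q·C = 0.256 m³/s × 34 g/m³ = 8.704 g/s.
= 8.704 g/s × 86.4 = 752 kg/d.

752 kg/d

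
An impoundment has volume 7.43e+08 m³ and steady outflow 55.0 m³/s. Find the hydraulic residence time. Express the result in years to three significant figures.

0.428 yr

Q = 55.0 m³/s × 3.156e+07 s/yr = 1.736e+09 m³/yr.
Hydraulic residence time τ = V/Q = 7.43e+08/1.736e+09 = 0.4281 yr.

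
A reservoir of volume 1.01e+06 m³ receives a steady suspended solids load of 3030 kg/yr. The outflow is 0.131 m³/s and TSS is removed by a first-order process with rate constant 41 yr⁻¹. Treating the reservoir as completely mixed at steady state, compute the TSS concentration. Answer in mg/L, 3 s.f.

Outflow Q = 0.131 m³/s × 3.156e+07 s/yr = 4.134e+06 m³/yr.
Steady-state CSTR mass balance: W = Q·C + k·V·C, so C = W/(Q + kV).
Q + kV = 4.134e+06 + 41·1.01e+06 = 4.554e+07 m³/yr.
C = 3030/4.554e+07 = 6.653e-05 kg/m³ = 0.06653 mg/L.

0.0665 mg/L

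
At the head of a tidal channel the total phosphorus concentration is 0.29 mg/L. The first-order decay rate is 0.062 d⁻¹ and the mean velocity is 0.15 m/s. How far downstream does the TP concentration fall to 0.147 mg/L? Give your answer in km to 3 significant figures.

142 km

From C = C₀·e^(−kt), t = ln(C₀/C)/k = ln(0.29/0.147)/0.062 = 0.6794/0.062 = 10.96 d.
Distance = v·t = 0.15 m/s × 9.468e+05 s = 1.42e+05 m = 142 km.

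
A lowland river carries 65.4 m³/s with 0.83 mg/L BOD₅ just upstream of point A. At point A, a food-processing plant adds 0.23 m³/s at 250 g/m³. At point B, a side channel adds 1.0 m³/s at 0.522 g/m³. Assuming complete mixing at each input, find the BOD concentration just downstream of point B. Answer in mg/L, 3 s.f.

1.69 mg/L

After input A: C = (65.4·0.83 + 0.23·250) / 65.63 = 1.703 mg/L.
After input B: C = (65.63·1.703 + 1·0.522) / 66.63 = 1.685 mg/L.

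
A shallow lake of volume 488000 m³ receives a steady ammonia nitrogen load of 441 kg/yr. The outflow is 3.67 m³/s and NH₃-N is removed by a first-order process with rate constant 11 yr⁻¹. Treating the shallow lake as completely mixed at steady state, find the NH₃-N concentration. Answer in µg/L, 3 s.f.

Outflow Q = 3.67 m³/s × 3.156e+07 s/yr = 1.158e+08 m³/yr.
Steady-state CSTR mass balance: W = Q·C + k·V·C, so C = W/(Q + kV).
Q + kV = 1.158e+08 + 11·488000 = 1.212e+08 m³/yr.
C = 441/1.212e+08 = 3.639e-06 kg/m³ = 0.003639 mg/L = 3.639 µg/L.

3.64 µg/L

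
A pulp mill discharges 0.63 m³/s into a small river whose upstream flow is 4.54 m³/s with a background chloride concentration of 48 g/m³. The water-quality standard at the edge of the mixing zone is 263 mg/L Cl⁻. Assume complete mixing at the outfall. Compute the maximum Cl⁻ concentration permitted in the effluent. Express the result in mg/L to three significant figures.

Mass balance: 263·5.17 = 0.63·Cₑ + 4.54·48.
Cₑ = (1360 − 217.9) / 0.63 = 1812 mg/L.

1810 mg/L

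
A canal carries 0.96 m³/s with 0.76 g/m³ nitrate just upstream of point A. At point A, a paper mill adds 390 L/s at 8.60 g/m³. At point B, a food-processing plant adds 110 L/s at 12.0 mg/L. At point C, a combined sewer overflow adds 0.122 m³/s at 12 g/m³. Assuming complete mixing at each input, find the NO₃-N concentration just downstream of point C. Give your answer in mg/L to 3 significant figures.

4.34 mg/L

390 L/s = 0.39 m³/s.
After input A: C = (0.96·0.76 + 0.39·8.6) / 1.35 = 3.025 mg/L.
110 L/s = 0.11 m³/s.
After input B: C = (1.35·3.025 + 0.11·12) / 1.46 = 3.701 mg/L.
After input C: C = (1.46·3.701 + 0.122·12) / 1.582 = 4.341 mg/L.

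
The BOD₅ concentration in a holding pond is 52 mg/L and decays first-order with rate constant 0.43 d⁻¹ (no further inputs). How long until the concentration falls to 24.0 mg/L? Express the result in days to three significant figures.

1.80 d

t = ln(C₀/C)/k = ln(52/24.0)/0.43 = 0.7732/0.43 = 1.798 d.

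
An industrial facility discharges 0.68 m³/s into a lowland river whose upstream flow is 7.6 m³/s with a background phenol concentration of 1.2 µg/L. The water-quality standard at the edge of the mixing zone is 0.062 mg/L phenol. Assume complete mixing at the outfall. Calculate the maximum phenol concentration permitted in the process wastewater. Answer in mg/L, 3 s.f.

0.742 mg/L

1.2 µg/L = 0.0012 mg/L.
Mass balance: 0.062·8.28 = 0.68·Cₑ + 7.6·0.0012.
Cₑ = (0.5134 − 0.00912) / 0.68 = 0.7415 mg/L.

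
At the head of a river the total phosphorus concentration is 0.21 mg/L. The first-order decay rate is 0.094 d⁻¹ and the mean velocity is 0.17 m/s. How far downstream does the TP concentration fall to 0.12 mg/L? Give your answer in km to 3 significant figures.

87.4 km

From C = C₀·e^(−kt), t = ln(C₀/C)/k = ln(0.21/0.12)/0.094 = 0.5596/0.094 = 5.953 d.
Distance = v·t = 0.17 m/s × 5.144e+05 s = 8.744e+04 m = 87.44 km.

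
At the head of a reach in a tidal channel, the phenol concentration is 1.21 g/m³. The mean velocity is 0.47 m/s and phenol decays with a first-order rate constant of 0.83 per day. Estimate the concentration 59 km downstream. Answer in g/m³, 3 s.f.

0.362 g/m³

Travel time t = 59 km / 0.47 m/s = 5.9e+04/0.47 = 1.255e+05 s = 1.453 d.
First-order decay: C = 1.21·exp(−0.83·1.453) = 1.21·0.2994 = 0.3623 g/m³.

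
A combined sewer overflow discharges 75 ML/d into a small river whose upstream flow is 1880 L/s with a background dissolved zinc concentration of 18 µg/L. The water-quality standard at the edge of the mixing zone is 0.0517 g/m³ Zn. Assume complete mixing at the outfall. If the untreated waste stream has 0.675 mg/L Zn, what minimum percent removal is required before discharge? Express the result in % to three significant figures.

75 ML/d = 0.8681 m³/s.
1880 L/s = 1.88 m³/s.
18 µg/L = 0.018 mg/L.
Mass balance: 0.0517·2.748 = 0.8681·Cₑ + 1.88·0.018.
Cₑ = (0.1421 − 0.03384) / 0.8681 = 0.1247 mg/L.
Required removal = 1 − 0.1247/0.675 = 81.53 %.

81.5 %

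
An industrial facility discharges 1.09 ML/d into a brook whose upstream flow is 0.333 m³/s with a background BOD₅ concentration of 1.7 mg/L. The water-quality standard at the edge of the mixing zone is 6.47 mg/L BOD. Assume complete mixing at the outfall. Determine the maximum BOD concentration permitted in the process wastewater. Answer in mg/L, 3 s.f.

132 mg/L

1.09 ML/d = 0.01262 m³/s.
Mass balance: 6.47·0.3456 = 0.01262·Cₑ + 0.333·1.7.
Cₑ = (2.236 − 0.5661) / 0.01262 = 132.4 mg/L.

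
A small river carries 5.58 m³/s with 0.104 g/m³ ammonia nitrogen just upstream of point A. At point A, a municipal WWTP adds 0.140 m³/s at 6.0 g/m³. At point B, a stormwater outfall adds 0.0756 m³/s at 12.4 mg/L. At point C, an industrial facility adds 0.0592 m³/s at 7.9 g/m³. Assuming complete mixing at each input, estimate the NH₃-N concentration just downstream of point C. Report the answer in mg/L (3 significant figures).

After input A: C = (5.58·0.104 + 0.14·6) / 5.72 = 0.2483 mg/L.
After input B: C = (5.72·0.2483 + 0.0756·12.4) / 5.796 = 0.4068 mg/L.
After input C: C = (5.796·0.4068 + 0.0592·7.9) / 5.855 = 0.4826 mg/L.

0.483 mg/L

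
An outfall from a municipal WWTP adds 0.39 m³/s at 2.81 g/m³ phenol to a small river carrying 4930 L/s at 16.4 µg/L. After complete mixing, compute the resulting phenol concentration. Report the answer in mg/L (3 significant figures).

0.221 mg/L

4930 L/s = 4.93 m³/s.
16.4 µg/L = 0.0164 mg/L.
Conservation of mass across the mixing zone: C = (0.39·2.81 + 4.93·0.0164) / (0.39 + 4.93) = 1.177/5.32 = 0.2212 mg/L.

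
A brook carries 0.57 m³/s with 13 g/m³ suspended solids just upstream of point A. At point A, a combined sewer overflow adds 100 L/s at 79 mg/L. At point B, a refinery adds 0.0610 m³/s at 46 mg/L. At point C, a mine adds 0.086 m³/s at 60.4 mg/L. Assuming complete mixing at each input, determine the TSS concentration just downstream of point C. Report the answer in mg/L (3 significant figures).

28.5 mg/L

100 L/s = 0.1 m³/s.
After input A: C = (0.57·13 + 0.1·79) / 0.67 = 22.85 mg/L.
After input B: C = (0.67·22.85 + 0.061·46) / 0.731 = 24.78 mg/L.
After input C: C = (0.731·24.78 + 0.086·60.4) / 0.817 = 28.53 mg/L.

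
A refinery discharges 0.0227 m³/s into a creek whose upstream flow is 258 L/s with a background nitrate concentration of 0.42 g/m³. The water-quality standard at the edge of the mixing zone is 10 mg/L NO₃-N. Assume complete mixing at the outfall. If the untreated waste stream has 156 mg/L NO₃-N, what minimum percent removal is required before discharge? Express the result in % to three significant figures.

258 L/s = 0.258 m³/s.
Mass balance: 10·0.2807 = 0.0227·Cₑ + 0.258·0.42.
Cₑ = (2.807 − 0.1084) / 0.0227 = 118.9 mg/L.
Required removal = 1 − 118.9/156 = 23.79 %.

23.8 %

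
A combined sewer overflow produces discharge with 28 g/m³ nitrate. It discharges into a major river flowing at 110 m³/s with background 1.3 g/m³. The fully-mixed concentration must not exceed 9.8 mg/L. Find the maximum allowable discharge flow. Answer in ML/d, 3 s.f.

4440 ML/d

Mass balance at complete mixing: C_std·(Q_w + Q_r) = Q_w·C_e + Q_r·C_b.
Rearranging, Q_w = Q_r·(C_std − C_b)/(C_e − C_std) = 110·(9.8 − 1.3) / (28 − 9.8) = 51.37 m³/s.
= 4439 ML/d.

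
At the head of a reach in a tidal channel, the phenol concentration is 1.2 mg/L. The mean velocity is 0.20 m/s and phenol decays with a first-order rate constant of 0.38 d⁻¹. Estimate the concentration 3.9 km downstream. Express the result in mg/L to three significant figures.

1.10 mg/L

Travel time t = 3.9 km / 0.20 m/s = 3900/0.20 = 1.95e+04 s = 0.2257 d.
First-order decay: C = 1.2·exp(−0.38·0.2257) = 1.2·0.9178 = 1.101 mg/L.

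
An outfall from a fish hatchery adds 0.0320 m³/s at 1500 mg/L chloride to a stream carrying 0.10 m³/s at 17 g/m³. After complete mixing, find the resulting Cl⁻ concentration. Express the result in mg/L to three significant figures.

377 mg/L

Flow-weighted mixing gives C = (0.032·1500 + 0.1·17) / (0.032 + 0.1) = 49.7/0.132 = 376.5 mg/L.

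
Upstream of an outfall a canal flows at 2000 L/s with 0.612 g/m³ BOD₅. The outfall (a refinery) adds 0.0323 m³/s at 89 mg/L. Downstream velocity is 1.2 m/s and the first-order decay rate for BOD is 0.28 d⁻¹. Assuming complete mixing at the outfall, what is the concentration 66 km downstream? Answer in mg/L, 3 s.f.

2000 L/s = 2 m³/s.
After complete mixing, C₀ = (0.0323·89 + 2·0.612) / 2.032 = 2.017 mg/L.
Travel time t = 6.6e+04 m / 1.2 m/s = 5.5e+04 s = 0.6366 d.
C = 2.017·exp(−0.28·0.6366) = 2.017·0.8367 = 1.688 mg/L.

1.69 mg/L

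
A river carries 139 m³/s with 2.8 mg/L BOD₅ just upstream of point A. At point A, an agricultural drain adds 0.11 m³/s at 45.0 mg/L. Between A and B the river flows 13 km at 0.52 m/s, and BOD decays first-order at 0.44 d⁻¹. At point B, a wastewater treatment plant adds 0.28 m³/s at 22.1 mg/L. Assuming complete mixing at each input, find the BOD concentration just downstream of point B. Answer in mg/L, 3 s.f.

2.53 mg/L

After input A: C = (139·2.8 + 0.11·45) / 139.1 = 2.833 mg/L.
Over the 13 km reach to input B (t = 2.5e+04 s = 0.2894 d), decay gives C = 2.833·exp(−0.44·0.2894) = 2.495 mg/L.
After input B: C = (139.1·2.495 + 0.28·22.1) / 139.4 = 2.534 mg/L.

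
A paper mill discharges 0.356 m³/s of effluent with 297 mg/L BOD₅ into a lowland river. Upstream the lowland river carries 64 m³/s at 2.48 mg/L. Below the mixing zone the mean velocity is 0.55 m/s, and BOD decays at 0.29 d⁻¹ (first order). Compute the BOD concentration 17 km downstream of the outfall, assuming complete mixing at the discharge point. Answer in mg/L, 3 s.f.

3.70 mg/L

After complete mixing, C₀ = (0.356·297 + 64·2.48) / 64.36 = 4.109 mg/L.
Travel time t = 1.7e+04 m / 0.55 m/s = 3.091e+04 s = 0.3577 d.
C = 4.109·exp(−0.29·0.3577) = 4.109·0.9015 = 3.704 mg/L.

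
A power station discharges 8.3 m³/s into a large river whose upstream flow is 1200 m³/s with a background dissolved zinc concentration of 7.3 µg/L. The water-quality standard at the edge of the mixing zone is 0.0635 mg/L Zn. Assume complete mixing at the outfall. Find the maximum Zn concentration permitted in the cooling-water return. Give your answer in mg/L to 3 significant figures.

7.3 µg/L = 0.0073 mg/L.
Mass balance: 0.0635·1208 = 8.3·Cₑ + 1200·0.0073.
Cₑ = (76.73 − 8.76) / 8.3 = 8.189 mg/L.

8.19 mg/L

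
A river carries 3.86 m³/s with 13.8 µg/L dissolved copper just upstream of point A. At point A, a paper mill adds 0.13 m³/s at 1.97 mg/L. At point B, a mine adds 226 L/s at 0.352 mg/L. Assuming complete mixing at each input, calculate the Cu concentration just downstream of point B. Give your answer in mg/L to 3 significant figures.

0.0922 mg/L

13.8 µg/L = 0.0138 mg/L.
After input A: C = (3.86·0.0138 + 0.13·1.97) / 3.99 = 0.07754 mg/L.
226 L/s = 0.226 m³/s.
After input B: C = (3.99·0.07754 + 0.226·0.352) / 4.216 = 0.09225 mg/L.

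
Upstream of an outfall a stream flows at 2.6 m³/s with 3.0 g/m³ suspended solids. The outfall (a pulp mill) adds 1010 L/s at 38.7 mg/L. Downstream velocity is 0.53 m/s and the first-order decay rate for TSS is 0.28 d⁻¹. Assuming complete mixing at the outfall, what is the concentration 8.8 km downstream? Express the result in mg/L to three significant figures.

12.3 mg/L

1010 L/s = 1.01 m³/s.
After complete mixing, C₀ = (1.01·38.7 + 2.6·3) / 3.61 = 12.99 mg/L.
Travel time t = 8800 m / 0.53 m/s = 1.66e+04 s = 0.1922 d.
C = 12.99·exp(−0.28·0.1922) = 12.99·0.9476 = 12.31 mg/L.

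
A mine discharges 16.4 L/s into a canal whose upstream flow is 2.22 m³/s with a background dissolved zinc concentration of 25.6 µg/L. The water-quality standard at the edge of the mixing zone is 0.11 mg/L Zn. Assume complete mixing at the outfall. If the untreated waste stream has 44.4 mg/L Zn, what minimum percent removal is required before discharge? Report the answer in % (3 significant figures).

74.0 %

16.4 L/s = 0.0164 m³/s.
25.6 µg/L = 0.0256 mg/L.
Mass balance: 0.11·2.236 = 0.0164·Cₑ + 2.22·0.0256.
Cₑ = (0.246 − 0.05683) / 0.0164 = 11.53 mg/L.
Required removal = 1 − 11.53/44.4 = 74.02 %.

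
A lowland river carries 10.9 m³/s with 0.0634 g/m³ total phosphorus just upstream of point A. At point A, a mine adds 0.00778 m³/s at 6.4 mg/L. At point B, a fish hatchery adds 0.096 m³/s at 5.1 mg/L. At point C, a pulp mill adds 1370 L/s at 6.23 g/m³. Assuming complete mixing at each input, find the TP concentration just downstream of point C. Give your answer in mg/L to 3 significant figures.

After input A: C = (10.9·0.0634 + 0.00778·6.4) / 10.91 = 0.06792 mg/L.
After input B: C = (10.91·0.06792 + 0.096·5.1) / 11 = 0.1118 mg/L.
1370 L/s = 1.37 m³/s.
After input C: C = (11·0.1118 + 1.37·6.23) / 12.37 = 0.7892 mg/L.

0.789 mg/L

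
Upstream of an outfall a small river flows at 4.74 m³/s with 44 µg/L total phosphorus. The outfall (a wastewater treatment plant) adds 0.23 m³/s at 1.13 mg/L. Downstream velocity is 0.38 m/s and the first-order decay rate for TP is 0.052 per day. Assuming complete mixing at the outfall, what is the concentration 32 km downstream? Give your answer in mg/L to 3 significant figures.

44 µg/L = 0.044 mg/L.
After complete mixing, C₀ = (0.23·1.13 + 4.74·0.044) / 4.97 = 0.09426 mg/L.
Travel time t = 3.2e+04 m / 0.38 m/s = 8.421e+04 s = 0.9747 d.
C = 0.09426·exp(−0.052·0.9747) = 0.09426·0.9506 = 0.0896 mg/L.

0.0896 mg/L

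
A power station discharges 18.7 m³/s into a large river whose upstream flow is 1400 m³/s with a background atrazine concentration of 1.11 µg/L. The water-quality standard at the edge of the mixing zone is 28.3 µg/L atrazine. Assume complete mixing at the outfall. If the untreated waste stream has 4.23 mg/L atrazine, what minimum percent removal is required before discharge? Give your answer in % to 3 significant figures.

51.2 %

1.11 µg/L = 0.00111 mg/L.
28.3 µg/L = 0.0283 mg/L.
Mass balance: 0.0283·1419 = 18.7·Cₑ + 1400·0.00111.
Cₑ = (40.15 − 1.554) / 18.7 = 2.064 mg/L.
Required removal = 1 − 2.064/4.23 = 51.21 %.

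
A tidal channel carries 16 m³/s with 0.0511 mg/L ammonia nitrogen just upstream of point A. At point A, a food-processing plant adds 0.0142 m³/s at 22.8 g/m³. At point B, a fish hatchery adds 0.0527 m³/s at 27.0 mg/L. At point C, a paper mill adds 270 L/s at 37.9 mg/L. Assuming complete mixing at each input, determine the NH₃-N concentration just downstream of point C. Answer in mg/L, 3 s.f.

0.783 mg/L

After input A: C = (16·0.0511 + 0.0142·22.8) / 16.01 = 0.07127 mg/L.
After input B: C = (16.01·0.07127 + 0.0527·27) / 16.07 = 0.1596 mg/L.
270 L/s = 0.27 m³/s.
After input C: C = (16.07·0.1596 + 0.27·37.9) / 16.34 = 0.7833 mg/L.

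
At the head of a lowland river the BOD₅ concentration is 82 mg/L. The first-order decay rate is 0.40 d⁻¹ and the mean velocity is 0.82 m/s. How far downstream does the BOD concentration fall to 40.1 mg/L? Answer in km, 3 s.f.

From C = C₀·e^(−kt), t = ln(C₀/C)/k = ln(82/40.1)/0.40 = 0.7153/0.40 = 1.788 d.
Distance = v·t = 0.82 m/s × 1.545e+05 s = 1.267e+05 m = 126.7 km.

127 km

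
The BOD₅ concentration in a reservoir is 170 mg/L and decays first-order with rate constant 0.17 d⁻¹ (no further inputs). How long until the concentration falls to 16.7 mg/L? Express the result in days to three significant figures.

t = ln(C₀/C)/k = ln(170/16.7)/0.17 = 2.32/0.17 = 13.65 d.

13.6 d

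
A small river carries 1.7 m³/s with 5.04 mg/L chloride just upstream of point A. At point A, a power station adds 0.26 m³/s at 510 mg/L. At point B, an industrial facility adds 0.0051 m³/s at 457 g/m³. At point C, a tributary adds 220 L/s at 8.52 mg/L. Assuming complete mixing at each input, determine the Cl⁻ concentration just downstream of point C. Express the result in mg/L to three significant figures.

After input A: C = (1.7·5.04 + 0.26·510) / 1.96 = 72.02 mg/L.
After input B: C = (1.96·72.02 + 0.0051·457) / 1.965 = 73.02 mg/L.
220 L/s = 0.22 m³/s.
After input C: C = (1.965·73.02 + 0.22·8.52) / 2.185 = 66.53 mg/L.

66.5 mg/L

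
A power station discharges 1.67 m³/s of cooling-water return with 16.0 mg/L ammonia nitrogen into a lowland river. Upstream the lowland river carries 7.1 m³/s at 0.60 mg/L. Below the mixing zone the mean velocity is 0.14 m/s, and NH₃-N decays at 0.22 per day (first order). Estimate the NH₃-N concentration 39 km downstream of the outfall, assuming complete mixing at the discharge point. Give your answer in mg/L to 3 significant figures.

1.74 mg/L

After complete mixing, C₀ = (1.67·16 + 7.1·0.6) / 8.77 = 3.532 mg/L.
Travel time t = 3.9e+04 m / 0.14 m/s = 2.786e+05 s = 3.224 d.
C = 3.532·exp(−0.22·3.224) = 3.532·0.492 = 1.738 mg/L.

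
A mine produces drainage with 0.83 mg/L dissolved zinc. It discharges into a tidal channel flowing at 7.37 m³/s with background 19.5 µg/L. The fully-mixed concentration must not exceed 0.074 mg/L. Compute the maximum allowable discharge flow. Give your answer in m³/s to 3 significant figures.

19.5 µg/L = 0.0195 mg/L.
Mass balance at complete mixing: C_std·(Q_w + Q_r) = Q_w·C_e + Q_r·C_b.
Rearranging, Q_w = Q_r·(C_std − C_b)/(C_e − C_std) = 7.37·(0.074 − 0.0195) / (0.83 − 0.074) = 0.5313 m³/s.

0.531 m³/s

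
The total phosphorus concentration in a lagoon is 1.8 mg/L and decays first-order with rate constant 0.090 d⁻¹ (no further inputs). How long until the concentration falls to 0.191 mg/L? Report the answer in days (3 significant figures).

24.9 d

t = ln(C₀/C)/k = ln(1.8/0.191)/0.090 = 2.243/0.090 = 24.93 d.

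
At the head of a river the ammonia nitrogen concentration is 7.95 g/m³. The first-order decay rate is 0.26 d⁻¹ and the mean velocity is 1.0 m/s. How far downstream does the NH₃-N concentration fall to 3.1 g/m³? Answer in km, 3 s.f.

From C = C₀·e^(−kt), t = ln(C₀/C)/k = ln(7.95/3.1)/0.26 = 0.9418/0.26 = 3.622 d.
Distance = v·t = 1.0 m/s × 3.13e+05 s = 3.13e+05 m = 313 km.

313 km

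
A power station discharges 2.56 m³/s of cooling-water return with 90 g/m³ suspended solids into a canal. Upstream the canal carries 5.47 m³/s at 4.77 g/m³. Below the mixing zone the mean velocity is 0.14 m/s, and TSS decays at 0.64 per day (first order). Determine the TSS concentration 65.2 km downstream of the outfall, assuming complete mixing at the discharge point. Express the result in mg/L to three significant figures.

After complete mixing, C₀ = (2.56·90 + 5.47·4.77) / 8.03 = 31.94 mg/L.
Travel time t = 6.52e+04 m / 0.14 m/s = 4.657e+05 s = 5.39 d.
C = 31.94·exp(−0.64·5.39) = 31.94·0.03175 = 1.014 mg/L.

1.01 mg/L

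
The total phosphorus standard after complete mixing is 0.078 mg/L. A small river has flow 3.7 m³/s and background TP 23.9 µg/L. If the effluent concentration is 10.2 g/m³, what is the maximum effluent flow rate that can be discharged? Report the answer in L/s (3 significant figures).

19.8 L/s

23.9 µg/L = 0.0239 mg/L.
Mass balance at complete mixing: C_std·(Q_w + Q_r) = Q_w·C_e + Q_r·C_b.
Rearranging, Q_w = Q_r·(C_std − C_b)/(C_e − C_std) = 3.7·(0.078 − 0.0239) / (10.2 − 0.078) = 0.01978 m³/s.
= 19.78 L/s.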